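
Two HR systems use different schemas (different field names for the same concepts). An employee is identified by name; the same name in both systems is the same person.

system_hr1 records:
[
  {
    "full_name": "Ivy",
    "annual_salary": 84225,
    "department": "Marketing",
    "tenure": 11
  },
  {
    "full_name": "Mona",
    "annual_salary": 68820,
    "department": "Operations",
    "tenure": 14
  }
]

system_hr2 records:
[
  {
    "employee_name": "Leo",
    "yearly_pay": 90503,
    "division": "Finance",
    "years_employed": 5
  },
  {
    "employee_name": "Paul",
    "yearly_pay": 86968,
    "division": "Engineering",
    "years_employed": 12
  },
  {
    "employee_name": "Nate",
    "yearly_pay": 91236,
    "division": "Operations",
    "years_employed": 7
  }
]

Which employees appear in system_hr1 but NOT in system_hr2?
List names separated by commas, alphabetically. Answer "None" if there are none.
Ivy, Mona

Schema mapping: "full_name" (system_hr1) = "employee_name" (system_hr2) = employee name

Names in system_hr1: ['Ivy', 'Mona']
Names in system_hr2: ['Leo', 'Nate', 'Paul']

In system_hr1 but not system_hr2: ['Ivy', 'Mona']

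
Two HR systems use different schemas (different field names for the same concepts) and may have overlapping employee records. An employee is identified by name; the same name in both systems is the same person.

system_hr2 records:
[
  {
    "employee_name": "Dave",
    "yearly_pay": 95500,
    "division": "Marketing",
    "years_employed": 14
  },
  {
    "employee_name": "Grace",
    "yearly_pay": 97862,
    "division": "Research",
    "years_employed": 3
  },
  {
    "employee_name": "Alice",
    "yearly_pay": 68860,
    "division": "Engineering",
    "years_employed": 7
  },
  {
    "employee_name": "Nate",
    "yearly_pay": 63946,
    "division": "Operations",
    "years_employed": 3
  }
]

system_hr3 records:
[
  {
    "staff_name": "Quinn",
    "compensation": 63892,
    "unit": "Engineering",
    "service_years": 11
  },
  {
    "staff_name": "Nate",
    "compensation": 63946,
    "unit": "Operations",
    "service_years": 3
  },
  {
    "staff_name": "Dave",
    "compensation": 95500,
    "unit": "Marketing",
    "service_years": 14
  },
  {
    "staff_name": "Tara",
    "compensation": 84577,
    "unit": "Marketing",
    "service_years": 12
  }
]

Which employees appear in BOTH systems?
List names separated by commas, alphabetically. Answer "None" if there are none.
Dave, Nate

Schema mapping: "employee_name" (system_hr2) = "staff_name" (system_hr3) = employee name

Names in system_hr2: ['Alice', 'Dave', 'Grace', 'Nate']
Names in system_hr3: ['Dave', 'Nate', 'Quinn', 'Tara']

Intersection: ['Dave', 'Nate']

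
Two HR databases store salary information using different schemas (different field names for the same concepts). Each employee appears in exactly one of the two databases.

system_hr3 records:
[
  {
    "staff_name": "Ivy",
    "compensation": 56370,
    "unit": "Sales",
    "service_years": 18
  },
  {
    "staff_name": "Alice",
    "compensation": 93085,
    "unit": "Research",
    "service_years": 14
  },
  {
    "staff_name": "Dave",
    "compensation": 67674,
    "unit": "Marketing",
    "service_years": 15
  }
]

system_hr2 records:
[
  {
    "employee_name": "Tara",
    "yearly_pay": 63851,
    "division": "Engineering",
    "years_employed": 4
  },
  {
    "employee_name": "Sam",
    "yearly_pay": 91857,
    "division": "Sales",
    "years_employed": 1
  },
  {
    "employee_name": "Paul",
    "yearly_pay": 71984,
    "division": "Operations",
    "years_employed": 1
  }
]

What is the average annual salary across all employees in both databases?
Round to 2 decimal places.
74136.83

Schema mapping: "compensation" (system_hr3) = "yearly_pay" (system_hr2) = annual salary

All salaries: [56370, 93085, 67674, 63851, 91857, 71984]
Sum: 444821
Count: 6
Average: 444821 / 6 = 74136.83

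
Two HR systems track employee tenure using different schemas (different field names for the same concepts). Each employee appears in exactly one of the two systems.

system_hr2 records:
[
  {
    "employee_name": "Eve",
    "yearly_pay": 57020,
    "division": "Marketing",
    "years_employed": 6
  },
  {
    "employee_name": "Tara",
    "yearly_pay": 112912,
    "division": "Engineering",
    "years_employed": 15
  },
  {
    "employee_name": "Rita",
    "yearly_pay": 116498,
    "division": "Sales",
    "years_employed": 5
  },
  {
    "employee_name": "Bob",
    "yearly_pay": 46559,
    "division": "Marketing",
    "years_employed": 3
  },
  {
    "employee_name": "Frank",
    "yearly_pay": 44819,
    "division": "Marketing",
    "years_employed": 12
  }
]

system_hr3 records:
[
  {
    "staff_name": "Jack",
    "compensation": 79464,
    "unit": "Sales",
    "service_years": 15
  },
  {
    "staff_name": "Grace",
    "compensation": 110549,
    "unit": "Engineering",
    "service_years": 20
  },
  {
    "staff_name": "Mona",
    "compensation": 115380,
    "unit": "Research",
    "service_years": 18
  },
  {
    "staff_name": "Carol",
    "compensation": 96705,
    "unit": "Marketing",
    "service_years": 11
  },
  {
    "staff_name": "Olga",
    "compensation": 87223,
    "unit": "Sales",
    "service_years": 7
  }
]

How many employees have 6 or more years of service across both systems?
8

Reconcile schemas: "years_employed" (system_hr2) = "service_years" (system_hr3) = years of service

From system_hr2: 3 employees with >= 6 years
From system_hr3: 5 employees with >= 6 years

Total: 3 + 5 = 8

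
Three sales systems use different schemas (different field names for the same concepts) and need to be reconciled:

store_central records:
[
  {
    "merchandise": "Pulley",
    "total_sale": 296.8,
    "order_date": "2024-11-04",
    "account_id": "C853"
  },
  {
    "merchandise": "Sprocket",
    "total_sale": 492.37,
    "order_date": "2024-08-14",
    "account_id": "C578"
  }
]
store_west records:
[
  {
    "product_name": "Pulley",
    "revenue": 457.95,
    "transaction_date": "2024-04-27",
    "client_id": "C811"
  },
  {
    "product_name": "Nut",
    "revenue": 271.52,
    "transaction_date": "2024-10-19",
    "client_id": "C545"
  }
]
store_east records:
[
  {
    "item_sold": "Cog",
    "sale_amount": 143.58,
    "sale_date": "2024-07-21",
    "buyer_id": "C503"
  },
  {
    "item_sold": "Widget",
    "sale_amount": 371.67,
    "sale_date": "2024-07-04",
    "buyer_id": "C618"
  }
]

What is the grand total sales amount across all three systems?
2033.89

Schema reconciliation - all amount fields map to sale amount:

store_central (total_sale): 789.17
store_west (revenue): 729.47
store_east (sale_amount): 515.25

Grand total: 2033.89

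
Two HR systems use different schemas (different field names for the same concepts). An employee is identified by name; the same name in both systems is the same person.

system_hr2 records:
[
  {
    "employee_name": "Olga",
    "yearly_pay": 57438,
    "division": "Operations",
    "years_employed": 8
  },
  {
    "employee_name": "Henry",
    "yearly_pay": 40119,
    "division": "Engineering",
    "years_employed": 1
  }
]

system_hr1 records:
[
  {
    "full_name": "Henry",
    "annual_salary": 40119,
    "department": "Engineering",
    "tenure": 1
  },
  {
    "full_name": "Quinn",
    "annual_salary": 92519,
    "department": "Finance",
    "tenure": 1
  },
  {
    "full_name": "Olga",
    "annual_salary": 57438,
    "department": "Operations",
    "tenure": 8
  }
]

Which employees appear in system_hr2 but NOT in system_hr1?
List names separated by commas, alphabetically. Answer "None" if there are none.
None

Schema mapping: "employee_name" (system_hr2) = "full_name" (system_hr1) = employee name

Names in system_hr2: ['Henry', 'Olga']
Names in system_hr1: ['Henry', 'Olga', 'Quinn']

In system_hr2 but not system_hr1: None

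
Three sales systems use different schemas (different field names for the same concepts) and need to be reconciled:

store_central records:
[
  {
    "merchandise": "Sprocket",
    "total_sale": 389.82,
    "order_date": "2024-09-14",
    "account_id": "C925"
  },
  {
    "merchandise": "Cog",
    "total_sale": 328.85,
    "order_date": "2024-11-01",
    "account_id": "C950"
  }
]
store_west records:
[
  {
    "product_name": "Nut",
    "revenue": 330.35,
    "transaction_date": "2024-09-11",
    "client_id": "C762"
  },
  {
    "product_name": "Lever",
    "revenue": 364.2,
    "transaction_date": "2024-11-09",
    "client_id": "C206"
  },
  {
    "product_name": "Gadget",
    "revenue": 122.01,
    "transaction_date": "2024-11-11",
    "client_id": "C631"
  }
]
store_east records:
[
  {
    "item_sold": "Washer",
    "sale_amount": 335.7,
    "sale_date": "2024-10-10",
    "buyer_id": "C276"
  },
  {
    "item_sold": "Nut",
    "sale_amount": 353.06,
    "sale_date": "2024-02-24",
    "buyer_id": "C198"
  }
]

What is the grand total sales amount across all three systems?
2223.99

Schema reconciliation - all amount fields map to sale amount:

store_central (total_sale): 718.67
store_west (revenue): 816.56
store_east (sale_amount): 688.76

Grand total: 2223.99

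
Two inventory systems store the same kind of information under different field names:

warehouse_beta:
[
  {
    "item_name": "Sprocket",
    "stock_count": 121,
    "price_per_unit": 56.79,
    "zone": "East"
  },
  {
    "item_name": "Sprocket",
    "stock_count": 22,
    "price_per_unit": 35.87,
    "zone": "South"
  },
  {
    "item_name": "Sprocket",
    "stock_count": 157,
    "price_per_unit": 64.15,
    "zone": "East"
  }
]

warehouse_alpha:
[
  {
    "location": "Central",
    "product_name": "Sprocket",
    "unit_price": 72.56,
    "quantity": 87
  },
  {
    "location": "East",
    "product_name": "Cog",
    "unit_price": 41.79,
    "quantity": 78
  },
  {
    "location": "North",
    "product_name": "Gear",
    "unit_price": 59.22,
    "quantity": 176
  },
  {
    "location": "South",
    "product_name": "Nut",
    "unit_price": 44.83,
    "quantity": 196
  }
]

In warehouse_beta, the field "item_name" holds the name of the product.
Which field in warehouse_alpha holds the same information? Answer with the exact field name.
product_name

In warehouse_beta, "item_name" holds the name of the product.
The fields in warehouse_alpha are: "location", "product_name", "unit_price", "quantity".
"product_name" is the match: the name refers to the same concept and its values are product-name strings (e.g. 'Cog', 'Gear').
The other fields ("location", "unit_price", "quantity") hold different kinds of data.

So "item_name" in warehouse_beta corresponds to "product_name" in warehouse_alpha.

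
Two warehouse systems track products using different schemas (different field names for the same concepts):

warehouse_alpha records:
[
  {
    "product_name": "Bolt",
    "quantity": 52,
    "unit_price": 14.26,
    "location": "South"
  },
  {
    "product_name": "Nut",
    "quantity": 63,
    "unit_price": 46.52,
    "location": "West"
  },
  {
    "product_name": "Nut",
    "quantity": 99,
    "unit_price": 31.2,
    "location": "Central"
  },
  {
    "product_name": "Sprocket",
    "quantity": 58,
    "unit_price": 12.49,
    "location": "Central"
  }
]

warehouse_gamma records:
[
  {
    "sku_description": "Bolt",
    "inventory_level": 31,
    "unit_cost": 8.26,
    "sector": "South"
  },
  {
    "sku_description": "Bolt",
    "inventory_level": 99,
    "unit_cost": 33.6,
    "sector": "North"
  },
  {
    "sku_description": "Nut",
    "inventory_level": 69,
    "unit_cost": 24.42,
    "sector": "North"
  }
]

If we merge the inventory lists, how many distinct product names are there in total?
3

Schema mapping: "product_name" (warehouse_alpha) = "sku_description" (warehouse_gamma) = product name

Products in warehouse_alpha: ['Bolt', 'Nut', 'Sprocket']
Products in warehouse_gamma: ['Bolt', 'Nut']

Union (unique products): ['Bolt', 'Nut', 'Sprocket']
Count: 3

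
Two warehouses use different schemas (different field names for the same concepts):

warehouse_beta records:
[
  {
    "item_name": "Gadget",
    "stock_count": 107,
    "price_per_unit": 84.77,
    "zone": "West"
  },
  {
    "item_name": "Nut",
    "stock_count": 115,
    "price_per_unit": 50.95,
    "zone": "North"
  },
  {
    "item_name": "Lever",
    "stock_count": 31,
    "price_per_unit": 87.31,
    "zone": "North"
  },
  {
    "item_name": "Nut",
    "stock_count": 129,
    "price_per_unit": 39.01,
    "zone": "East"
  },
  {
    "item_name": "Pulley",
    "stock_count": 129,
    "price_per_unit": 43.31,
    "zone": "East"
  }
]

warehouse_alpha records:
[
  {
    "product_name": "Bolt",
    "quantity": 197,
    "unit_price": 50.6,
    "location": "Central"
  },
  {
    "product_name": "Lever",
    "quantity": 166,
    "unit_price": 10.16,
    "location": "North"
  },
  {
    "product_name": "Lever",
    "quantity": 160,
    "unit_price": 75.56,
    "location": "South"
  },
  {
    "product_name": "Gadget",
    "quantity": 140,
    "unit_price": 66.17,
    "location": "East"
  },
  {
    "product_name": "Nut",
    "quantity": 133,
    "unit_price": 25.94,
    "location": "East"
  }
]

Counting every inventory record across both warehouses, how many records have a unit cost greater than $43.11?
7

Schema mapping: "price_per_unit" (warehouse_beta) = "unit_price" (warehouse_alpha) = unit cost

Records > $43.11 in warehouse_beta: 4
Records > $43.11 in warehouse_alpha: 3

Total count: 4 + 3 = 7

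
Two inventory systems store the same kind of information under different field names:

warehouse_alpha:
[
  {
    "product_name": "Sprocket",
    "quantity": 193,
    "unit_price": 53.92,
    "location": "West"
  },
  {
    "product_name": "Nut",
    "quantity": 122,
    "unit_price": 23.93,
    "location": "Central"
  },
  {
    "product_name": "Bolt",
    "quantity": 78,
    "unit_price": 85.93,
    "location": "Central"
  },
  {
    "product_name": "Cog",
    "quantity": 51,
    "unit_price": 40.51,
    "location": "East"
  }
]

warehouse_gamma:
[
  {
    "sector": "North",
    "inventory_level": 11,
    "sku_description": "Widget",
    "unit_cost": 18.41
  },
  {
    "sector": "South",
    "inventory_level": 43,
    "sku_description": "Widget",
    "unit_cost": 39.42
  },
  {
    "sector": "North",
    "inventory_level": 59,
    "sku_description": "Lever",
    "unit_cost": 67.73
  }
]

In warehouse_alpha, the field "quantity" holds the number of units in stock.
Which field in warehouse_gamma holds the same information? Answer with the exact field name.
inventory_level

In warehouse_alpha, "quantity" holds the number of units in stock.
The fields in warehouse_gamma are: "sector", "inventory_level", "sku_description", "unit_cost".
"inventory_level" is the match: the name refers to the same concept and its values are whole-number counts (e.g. 11, 43).
The other fields ("sector", "sku_description", "unit_cost") hold different kinds of data.

So "quantity" in warehouse_alpha corresponds to "inventory_level" in warehouse_gamma.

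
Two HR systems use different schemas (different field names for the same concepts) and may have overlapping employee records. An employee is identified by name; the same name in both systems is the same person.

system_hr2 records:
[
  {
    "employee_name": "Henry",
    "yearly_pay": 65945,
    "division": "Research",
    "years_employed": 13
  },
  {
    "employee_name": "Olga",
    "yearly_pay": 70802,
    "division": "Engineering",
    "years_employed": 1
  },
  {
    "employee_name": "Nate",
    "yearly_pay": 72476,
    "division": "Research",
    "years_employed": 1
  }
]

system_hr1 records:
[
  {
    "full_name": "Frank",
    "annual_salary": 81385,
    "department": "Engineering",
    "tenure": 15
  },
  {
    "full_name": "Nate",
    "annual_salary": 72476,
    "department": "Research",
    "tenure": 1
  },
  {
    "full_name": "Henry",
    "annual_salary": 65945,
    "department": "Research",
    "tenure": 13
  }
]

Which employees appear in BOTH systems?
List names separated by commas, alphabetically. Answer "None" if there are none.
Henry, Nate

Schema mapping: "employee_name" (system_hr2) = "full_name" (system_hr1) = employee name

Names in system_hr2: ['Henry', 'Nate', 'Olga']
Names in system_hr1: ['Frank', 'Henry', 'Nate']

Intersection: ['Henry', 'Nate']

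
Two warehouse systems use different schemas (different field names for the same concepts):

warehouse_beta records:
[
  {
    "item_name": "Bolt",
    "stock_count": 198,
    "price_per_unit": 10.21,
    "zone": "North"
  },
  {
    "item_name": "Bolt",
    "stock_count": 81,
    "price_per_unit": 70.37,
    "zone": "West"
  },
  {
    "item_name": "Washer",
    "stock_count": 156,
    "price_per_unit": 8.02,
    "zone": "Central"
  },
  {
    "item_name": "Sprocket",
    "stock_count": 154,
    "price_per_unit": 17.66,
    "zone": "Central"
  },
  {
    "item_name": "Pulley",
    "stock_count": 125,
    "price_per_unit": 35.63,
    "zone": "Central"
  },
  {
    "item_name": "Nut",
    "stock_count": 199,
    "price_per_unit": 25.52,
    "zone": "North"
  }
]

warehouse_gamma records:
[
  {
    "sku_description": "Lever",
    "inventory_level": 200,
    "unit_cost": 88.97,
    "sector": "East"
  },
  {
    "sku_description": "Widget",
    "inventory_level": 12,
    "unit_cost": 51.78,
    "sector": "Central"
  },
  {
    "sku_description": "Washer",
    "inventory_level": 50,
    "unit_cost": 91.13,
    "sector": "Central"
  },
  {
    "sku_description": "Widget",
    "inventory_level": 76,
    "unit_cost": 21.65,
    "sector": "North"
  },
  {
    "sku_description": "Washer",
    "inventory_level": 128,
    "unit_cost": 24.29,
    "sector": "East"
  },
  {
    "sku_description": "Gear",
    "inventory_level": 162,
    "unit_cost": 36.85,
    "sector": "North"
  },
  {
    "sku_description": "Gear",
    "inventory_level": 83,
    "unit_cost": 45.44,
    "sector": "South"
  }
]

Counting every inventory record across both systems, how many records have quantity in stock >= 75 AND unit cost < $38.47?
8

Schema mappings:
- "stock_count" (warehouse_beta) = "inventory_level" (warehouse_gamma) = quantity
- "price_per_unit" (warehouse_beta) = "unit_cost" (warehouse_gamma) = unit cost

Records meeting both conditions in warehouse_beta: 5
Records meeting both conditions in warehouse_gamma: 3

Total: 5 + 3 = 8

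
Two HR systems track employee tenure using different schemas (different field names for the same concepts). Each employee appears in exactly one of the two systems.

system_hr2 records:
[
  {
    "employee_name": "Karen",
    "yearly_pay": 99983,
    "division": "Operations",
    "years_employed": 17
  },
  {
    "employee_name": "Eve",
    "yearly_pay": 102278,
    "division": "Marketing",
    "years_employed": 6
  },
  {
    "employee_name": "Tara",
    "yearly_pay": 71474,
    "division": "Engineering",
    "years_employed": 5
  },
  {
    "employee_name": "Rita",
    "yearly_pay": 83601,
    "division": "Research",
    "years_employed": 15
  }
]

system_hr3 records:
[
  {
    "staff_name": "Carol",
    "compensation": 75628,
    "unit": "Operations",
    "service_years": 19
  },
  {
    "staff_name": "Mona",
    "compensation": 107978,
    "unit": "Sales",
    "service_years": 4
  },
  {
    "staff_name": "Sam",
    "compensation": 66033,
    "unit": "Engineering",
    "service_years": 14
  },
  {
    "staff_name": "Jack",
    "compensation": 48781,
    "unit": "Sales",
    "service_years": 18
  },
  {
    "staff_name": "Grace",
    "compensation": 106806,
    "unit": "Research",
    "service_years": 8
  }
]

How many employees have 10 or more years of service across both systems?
5

Reconcile schemas: "years_employed" (system_hr2) = "service_years" (system_hr3) = years of service

From system_hr2: 2 employees with >= 10 years
From system_hr3: 3 employees with >= 10 years

Total: 2 + 3 = 5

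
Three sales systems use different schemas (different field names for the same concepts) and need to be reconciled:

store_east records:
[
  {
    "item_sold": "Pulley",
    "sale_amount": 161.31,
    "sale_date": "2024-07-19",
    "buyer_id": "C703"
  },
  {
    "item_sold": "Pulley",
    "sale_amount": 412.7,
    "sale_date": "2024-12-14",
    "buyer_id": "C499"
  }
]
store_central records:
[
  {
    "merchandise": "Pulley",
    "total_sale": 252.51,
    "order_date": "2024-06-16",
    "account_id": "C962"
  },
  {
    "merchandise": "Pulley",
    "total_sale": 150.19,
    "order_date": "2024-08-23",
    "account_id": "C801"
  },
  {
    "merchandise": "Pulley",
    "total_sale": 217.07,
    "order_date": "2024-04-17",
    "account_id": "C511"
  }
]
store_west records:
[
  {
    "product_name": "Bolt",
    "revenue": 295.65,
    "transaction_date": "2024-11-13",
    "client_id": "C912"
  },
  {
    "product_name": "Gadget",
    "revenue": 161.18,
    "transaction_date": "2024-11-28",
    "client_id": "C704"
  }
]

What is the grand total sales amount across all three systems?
1650.61

Schema reconciliation - all amount fields map to sale amount:

store_east (sale_amount): 574.01
store_central (total_sale): 619.77
store_west (revenue): 456.83

Grand total: 1650.61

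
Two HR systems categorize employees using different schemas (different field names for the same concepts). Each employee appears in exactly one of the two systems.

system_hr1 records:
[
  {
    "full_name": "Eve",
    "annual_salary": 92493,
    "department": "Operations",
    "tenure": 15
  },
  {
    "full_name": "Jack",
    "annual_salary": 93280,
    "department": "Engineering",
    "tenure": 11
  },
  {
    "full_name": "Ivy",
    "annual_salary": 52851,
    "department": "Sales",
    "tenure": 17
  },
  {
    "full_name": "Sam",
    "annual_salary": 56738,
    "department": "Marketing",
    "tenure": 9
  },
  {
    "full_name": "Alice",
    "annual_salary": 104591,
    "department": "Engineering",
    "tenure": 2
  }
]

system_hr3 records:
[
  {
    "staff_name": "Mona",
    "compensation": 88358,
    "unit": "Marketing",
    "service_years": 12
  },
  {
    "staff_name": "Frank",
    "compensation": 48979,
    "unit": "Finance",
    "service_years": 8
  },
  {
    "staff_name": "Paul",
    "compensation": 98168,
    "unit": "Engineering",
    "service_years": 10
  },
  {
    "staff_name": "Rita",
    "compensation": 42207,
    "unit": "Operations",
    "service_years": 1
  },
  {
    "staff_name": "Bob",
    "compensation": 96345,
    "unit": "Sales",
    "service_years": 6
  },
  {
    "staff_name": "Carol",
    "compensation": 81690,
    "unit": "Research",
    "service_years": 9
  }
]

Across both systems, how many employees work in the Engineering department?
3

Schema mapping: "department" (system_hr1) = "unit" (system_hr3) = department

Engineering employees in system_hr1: 2
Engineering employees in system_hr3: 1

Total in Engineering: 2 + 1 = 3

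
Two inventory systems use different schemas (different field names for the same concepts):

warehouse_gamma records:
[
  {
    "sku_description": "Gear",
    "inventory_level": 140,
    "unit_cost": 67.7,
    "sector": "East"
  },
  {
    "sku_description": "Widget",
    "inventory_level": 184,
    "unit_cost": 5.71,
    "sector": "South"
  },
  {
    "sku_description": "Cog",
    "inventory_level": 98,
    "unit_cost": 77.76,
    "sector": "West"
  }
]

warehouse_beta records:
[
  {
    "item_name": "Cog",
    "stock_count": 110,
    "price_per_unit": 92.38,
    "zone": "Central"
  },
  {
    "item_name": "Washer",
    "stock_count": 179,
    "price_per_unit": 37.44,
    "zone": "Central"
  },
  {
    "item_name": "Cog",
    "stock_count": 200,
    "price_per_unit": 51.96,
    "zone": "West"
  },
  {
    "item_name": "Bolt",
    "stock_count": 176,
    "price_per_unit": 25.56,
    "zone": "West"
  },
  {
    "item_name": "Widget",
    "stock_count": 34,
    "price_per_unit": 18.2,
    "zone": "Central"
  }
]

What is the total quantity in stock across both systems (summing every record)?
1121

To reconcile these schemas, identify the field holding the quantity in stock in each system:
1. In warehouse_gamma it is "inventory_level"
2. In warehouse_beta it is "stock_count"

From warehouse_gamma: 140 + 184 + 98 = 422
From warehouse_beta: 110 + 179 + 200 + 176 + 34 = 699

Total: 422 + 699 = 1121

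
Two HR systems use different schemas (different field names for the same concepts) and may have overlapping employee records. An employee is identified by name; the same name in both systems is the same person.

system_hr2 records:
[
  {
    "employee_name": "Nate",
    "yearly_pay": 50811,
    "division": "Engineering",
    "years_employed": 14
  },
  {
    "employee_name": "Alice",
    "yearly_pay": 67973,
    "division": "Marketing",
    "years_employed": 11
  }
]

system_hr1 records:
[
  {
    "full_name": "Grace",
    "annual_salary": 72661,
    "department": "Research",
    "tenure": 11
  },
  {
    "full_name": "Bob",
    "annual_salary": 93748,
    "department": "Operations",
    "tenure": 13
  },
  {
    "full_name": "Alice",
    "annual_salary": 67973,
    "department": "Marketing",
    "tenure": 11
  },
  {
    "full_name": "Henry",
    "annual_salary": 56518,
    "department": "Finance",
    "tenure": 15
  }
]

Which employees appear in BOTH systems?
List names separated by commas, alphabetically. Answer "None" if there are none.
Alice

Schema mapping: "employee_name" (system_hr2) = "full_name" (system_hr1) = employee name

Names in system_hr2: ['Alice', 'Nate']
Names in system_hr1: ['Alice', 'Bob', 'Grace', 'Henry']

Intersection: ['Alice']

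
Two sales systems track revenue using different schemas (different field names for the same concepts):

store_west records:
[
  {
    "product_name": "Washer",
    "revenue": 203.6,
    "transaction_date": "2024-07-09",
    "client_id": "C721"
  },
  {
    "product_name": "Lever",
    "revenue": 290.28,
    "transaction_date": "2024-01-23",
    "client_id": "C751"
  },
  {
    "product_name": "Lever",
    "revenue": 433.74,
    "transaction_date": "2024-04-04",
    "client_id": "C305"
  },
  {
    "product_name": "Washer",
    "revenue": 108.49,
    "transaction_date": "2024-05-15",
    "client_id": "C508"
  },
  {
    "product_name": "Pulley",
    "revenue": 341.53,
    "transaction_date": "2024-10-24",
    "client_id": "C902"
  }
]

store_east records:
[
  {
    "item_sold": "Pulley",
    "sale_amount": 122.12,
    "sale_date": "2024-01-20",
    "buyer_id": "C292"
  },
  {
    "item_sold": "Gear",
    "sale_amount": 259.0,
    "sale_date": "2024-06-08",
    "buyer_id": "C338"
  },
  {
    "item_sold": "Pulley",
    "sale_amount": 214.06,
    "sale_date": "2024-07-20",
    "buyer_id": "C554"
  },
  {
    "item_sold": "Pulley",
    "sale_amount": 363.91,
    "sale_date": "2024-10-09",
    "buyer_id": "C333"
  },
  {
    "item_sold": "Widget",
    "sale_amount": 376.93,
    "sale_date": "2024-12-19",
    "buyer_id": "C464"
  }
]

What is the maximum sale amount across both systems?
433.74

Reconcile: "revenue" (store_west) = "sale_amount" (store_east) = sale amount

Maximum in store_west: 433.74
Maximum in store_east: 376.93

Overall maximum: max(433.74, 376.93) = 433.74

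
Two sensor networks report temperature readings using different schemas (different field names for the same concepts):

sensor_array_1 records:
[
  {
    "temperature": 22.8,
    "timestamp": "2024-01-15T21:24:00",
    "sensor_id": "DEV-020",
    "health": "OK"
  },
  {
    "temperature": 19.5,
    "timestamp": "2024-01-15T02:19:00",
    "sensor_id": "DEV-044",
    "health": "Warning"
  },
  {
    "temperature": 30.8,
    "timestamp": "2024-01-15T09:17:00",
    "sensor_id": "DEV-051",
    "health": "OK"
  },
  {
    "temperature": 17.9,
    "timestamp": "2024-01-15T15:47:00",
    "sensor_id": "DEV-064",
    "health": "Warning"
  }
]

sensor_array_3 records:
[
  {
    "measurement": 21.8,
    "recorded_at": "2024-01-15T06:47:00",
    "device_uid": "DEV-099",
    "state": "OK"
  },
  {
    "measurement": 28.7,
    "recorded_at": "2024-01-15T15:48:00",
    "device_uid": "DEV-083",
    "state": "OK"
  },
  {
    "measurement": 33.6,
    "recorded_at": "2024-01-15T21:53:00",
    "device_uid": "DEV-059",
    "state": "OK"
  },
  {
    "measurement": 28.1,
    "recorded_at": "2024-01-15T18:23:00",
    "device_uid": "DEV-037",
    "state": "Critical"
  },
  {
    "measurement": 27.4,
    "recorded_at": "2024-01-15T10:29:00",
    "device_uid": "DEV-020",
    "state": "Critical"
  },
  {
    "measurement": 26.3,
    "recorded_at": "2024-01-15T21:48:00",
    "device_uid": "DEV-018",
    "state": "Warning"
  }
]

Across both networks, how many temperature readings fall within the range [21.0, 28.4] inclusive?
5

Schema mapping: "temperature" (sensor_array_1) = "measurement" (sensor_array_3) = temperature

Readings in [21.0, 28.4] from sensor_array_1: 1
Readings in [21.0, 28.4] from sensor_array_3: 4

Total count: 1 + 4 = 5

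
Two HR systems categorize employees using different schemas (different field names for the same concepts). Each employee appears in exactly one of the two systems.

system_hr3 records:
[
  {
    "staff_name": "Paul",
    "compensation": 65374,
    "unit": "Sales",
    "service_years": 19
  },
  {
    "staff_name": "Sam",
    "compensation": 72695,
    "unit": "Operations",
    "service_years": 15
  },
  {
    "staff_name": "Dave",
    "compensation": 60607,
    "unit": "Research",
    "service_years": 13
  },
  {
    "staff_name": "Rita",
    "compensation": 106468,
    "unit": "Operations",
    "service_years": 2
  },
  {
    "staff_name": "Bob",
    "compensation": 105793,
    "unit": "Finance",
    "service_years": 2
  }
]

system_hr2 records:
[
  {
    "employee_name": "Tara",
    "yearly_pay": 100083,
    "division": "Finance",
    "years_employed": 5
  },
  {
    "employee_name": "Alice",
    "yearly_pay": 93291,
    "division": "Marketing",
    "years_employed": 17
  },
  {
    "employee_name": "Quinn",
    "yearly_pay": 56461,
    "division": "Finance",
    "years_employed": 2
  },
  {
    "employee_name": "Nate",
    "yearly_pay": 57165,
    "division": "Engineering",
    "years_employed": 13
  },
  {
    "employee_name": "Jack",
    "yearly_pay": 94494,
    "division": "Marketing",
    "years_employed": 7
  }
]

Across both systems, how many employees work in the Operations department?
2

Schema mapping: "unit" (system_hr3) = "division" (system_hr2) = department

Operations employees in system_hr3: 2
Operations employees in system_hr2: 0

Total in Operations: 2 + 0 = 2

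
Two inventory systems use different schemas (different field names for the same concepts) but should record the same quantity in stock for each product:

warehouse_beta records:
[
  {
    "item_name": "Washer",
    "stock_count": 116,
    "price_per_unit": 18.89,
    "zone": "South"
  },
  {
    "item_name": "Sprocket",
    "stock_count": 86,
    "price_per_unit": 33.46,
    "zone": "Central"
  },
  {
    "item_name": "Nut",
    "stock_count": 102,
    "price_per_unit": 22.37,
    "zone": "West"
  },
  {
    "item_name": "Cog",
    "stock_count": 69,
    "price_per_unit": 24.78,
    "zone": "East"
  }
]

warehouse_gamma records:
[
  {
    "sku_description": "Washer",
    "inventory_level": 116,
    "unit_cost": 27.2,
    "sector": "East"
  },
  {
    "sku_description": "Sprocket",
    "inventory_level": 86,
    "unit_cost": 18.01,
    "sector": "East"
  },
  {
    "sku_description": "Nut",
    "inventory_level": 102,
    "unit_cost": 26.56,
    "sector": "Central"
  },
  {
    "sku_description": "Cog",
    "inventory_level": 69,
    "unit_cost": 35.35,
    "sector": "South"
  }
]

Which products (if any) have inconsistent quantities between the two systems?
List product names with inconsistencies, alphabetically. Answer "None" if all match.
None

Schema mappings:
- "item_name" (warehouse_beta) = "sku_description" (warehouse_gamma) = product name
- "stock_count" (warehouse_beta) = "inventory_level" (warehouse_gamma) = quantity

Comparison:
  Washer: 116 vs 116 - MATCH
  Sprocket: 86 vs 86 - MATCH
  Nut: 102 vs 102 - MATCH
  Cog: 69 vs 69 - MATCH

Products with inconsistencies: None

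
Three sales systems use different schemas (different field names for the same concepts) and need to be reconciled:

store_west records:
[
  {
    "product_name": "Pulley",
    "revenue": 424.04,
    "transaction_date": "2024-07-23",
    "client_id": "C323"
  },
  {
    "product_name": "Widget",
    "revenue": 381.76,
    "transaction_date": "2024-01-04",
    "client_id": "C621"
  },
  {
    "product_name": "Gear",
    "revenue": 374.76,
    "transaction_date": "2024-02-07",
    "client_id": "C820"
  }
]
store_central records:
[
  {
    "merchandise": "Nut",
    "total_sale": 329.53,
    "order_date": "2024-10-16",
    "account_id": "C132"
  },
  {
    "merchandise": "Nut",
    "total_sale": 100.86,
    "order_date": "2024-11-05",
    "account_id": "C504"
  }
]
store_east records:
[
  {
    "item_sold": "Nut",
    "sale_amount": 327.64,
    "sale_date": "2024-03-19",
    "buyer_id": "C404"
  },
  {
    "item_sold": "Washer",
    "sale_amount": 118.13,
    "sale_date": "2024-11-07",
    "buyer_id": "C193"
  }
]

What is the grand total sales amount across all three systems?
2056.72

Schema reconciliation - all amount fields map to sale amount:

store_west (revenue): 1180.56
store_central (total_sale): 430.39
store_east (sale_amount): 445.77

Grand total: 2056.72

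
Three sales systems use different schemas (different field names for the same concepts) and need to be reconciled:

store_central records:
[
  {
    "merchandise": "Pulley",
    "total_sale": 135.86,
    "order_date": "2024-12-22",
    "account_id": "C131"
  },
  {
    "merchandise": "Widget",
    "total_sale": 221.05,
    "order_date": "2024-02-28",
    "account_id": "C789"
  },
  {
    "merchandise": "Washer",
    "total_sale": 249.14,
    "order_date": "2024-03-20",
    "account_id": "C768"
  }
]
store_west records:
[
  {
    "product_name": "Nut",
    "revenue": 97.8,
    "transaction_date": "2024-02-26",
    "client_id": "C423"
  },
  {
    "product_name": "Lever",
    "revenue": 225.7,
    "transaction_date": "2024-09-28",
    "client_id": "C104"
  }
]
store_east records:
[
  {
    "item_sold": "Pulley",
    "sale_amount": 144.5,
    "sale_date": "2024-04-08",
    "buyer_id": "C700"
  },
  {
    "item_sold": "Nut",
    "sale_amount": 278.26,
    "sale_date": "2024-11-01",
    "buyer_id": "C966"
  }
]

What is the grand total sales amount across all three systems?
1352.31

Schema reconciliation - all amount fields map to sale amount:

store_central (total_sale): 606.05
store_west (revenue): 323.5
store_east (sale_amount): 422.76

Grand total: 1352.31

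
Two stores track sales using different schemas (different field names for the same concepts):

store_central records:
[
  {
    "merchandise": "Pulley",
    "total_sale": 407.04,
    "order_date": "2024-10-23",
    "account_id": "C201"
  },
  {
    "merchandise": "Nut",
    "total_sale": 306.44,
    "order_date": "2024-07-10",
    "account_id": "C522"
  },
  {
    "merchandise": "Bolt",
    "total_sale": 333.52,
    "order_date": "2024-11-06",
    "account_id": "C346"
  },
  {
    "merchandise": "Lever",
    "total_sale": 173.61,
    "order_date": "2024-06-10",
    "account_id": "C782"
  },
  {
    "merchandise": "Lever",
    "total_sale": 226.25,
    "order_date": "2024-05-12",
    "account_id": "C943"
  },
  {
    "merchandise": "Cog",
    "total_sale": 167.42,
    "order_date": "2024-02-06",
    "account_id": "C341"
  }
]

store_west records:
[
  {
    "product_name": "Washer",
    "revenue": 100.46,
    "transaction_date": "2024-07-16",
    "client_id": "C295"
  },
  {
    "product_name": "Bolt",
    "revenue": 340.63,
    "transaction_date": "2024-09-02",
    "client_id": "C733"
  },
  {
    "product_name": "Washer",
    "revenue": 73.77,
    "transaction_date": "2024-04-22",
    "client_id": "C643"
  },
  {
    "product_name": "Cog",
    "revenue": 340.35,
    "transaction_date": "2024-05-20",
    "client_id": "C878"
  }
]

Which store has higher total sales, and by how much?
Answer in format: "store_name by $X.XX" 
store_central by $759.07

Schema mapping: "total_sale" (store_central) = "revenue" (store_west) = sale amount

Total for store_central: 1614.28
Total for store_west: 855.21

Difference: |1614.28 - 855.21| = 759.07
store_central has higher sales by $759.07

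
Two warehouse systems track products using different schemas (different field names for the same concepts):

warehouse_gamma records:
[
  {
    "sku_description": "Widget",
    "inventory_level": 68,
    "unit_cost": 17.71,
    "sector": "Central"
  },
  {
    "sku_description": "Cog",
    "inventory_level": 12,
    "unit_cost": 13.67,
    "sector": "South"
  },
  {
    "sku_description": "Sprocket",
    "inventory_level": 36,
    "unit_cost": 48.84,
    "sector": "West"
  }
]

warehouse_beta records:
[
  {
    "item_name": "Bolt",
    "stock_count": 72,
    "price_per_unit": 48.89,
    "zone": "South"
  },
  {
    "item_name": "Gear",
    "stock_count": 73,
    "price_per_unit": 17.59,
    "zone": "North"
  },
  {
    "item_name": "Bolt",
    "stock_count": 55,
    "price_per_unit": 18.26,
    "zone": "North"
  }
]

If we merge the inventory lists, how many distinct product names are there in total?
5

Schema mapping: "sku_description" (warehouse_gamma) = "item_name" (warehouse_beta) = product name

Products in warehouse_gamma: ['Cog', 'Sprocket', 'Widget']
Products in warehouse_beta: ['Bolt', 'Gear']

Union (unique products): ['Bolt', 'Cog', 'Gear', 'Sprocket', 'Widget']
Count: 5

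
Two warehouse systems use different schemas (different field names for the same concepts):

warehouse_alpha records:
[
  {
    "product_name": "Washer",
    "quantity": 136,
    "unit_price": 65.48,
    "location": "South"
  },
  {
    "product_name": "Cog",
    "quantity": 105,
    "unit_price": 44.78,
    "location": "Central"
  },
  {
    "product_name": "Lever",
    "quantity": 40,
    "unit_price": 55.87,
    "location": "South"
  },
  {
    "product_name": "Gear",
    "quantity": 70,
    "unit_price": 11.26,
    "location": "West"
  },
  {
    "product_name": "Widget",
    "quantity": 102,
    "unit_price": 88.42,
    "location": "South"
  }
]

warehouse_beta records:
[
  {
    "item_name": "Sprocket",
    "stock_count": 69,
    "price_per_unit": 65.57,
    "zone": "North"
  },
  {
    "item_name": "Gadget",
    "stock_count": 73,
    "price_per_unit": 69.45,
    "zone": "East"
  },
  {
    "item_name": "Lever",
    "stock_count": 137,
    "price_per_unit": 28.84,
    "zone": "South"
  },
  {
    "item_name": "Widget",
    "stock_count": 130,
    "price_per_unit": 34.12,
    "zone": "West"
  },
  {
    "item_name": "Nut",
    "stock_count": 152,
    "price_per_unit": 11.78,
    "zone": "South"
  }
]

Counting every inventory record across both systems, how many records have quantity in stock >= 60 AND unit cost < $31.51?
3

Schema mappings:
- "quantity" (warehouse_alpha) = "stock_count" (warehouse_beta) = quantity
- "unit_price" (warehouse_alpha) = "price_per_unit" (warehouse_beta) = unit cost

Records meeting both conditions in warehouse_alpha: 1
Records meeting both conditions in warehouse_beta: 2

Total: 1 + 2 = 3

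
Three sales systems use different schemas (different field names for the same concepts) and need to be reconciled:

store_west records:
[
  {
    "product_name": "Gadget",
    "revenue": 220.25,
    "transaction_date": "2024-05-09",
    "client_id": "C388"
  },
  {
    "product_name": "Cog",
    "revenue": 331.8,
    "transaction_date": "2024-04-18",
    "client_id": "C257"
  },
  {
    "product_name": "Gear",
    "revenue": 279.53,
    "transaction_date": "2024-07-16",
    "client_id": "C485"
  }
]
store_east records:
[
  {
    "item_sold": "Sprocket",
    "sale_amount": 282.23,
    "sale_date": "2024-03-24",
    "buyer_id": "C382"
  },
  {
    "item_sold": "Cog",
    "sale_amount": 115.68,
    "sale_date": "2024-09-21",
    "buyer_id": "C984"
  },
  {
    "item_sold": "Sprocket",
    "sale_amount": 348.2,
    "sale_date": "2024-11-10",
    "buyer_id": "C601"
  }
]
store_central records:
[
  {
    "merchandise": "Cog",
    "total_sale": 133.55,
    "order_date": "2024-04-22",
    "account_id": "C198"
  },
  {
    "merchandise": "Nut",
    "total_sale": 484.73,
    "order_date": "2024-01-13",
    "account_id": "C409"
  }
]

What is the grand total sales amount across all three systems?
2195.97

Schema reconciliation - all amount fields map to sale amount:

store_west (revenue): 831.58
store_east (sale_amount): 746.11
store_central (total_sale): 618.28

Grand total: 2195.97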